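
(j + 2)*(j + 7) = j^2 + 9*j + 14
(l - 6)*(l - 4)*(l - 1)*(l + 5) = l^4 - 6*l^3 - 21*l^2 + 146*l - 120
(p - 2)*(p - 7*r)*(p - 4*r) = p^3 - 11*p^2*r - 2*p^2 + 28*p*r^2 + 22*p*r - 56*r^2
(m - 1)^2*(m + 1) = m^3 - m^2 - m + 1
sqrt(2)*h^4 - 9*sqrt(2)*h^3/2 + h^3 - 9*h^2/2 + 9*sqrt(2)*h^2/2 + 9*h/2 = h*(h - 3)*(h - 3/2)*(sqrt(2)*h + 1)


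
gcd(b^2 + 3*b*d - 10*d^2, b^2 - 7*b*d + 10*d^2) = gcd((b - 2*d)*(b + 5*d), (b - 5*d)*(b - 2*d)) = b - 2*d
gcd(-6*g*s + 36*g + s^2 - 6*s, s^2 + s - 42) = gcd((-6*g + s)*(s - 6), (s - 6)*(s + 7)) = s - 6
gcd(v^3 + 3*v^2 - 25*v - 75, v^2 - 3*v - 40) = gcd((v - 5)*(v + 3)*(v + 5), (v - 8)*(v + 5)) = v + 5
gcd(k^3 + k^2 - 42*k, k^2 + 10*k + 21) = k + 7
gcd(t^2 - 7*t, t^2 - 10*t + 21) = t - 7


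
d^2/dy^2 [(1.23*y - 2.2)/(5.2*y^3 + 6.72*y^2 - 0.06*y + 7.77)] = (199.5552*y^5 - 455.96928*y^4 - 1118.171616*y^3 - 1188.33552*y^2 + 153.312768*y + 230.874372)/(140.608*y^9 + 545.1264*y^8 + 699.60384*y^7 + 921.187008*y^6 + 1621.016928*y^5 + 1038.16944*y^4 + 923.01984*y^3 + 1217.20158*y^2 - 10.867122*y + 469.097433)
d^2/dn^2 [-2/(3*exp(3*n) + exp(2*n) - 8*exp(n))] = 2*((3*exp(2*n) + exp(n) - 8)*(27*exp(2*n) + 4*exp(n) - 8) - 2*(9*exp(2*n) + 2*exp(n) - 8)^2)*exp(-n)/(3*exp(2*n) + exp(n) - 8)^3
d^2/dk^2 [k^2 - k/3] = 2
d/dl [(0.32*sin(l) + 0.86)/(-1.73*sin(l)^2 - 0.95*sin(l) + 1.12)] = (0.5536*sin(l)^2 + 2.9756*sin(l) + 1.1754)*cos(l)/(2.9929*sin(l)^4 + 3.287*sin(l)^3 - 2.9727*sin(l)^2 - 2.128*sin(l) + 1.2544)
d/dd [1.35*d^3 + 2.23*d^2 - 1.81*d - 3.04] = 4.05*d^2 + 4.46*d - 1.81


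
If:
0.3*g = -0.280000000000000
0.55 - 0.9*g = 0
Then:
No Solution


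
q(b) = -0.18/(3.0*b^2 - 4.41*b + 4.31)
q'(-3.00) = -0.00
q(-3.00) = -0.00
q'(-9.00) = -0.00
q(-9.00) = -0.00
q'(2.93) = 0.01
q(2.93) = -0.01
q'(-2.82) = -0.00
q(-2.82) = -0.00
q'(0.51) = -0.03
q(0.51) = -0.06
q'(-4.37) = -0.00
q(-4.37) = -0.00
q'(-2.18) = -0.00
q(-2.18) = -0.01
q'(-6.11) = -0.00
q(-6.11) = -0.00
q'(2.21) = 0.02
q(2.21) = -0.02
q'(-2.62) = -0.00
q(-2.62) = -0.00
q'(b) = -0.18*(4.41 - 6.0*b)/(3.0*b^2 - 4.41*b + 4.31)^2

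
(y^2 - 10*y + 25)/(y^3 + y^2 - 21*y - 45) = (y - 5)/(y^2 + 6*y + 9)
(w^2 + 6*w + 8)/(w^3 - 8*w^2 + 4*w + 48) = (w + 4)/(w^2 - 10*w + 24)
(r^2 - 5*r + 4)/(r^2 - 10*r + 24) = (r - 1)/(r - 6)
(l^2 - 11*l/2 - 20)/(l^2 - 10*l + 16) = (l + 5/2)/(l - 2)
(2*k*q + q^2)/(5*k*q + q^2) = (2*k + q)/(5*k + q)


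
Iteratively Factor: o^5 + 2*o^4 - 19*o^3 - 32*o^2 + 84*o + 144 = (o - 3)*(o^4 + 5*o^3 - 4*o^2 - 44*o - 48) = (o - 3)^2*(o^3 + 8*o^2 + 20*o + 16) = (o - 3)^2*(o + 4)*(o^2 + 4*o + 4) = (o - 3)^2*(o + 2)*(o + 4)*(o + 2)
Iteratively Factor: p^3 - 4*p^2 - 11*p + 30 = (p + 3)*(p^2 - 7*p + 10) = (p - 5)*(p + 3)*(p - 2)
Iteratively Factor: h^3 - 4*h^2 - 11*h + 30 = (h + 3)*(h^2 - 7*h + 10) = (h - 2)*(h + 3)*(h - 5)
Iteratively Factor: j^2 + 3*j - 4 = (j - 1)*(j + 4)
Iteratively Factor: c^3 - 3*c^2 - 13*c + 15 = (c - 1)*(c^2 - 2*c - 15) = (c - 1)*(c + 3)*(c - 5)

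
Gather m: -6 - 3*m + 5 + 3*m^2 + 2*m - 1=3*m^2 - m - 2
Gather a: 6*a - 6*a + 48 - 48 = 0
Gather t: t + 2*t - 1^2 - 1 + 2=3*t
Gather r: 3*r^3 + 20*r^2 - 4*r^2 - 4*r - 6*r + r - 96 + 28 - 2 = 3*r^3 + 16*r^2 - 9*r - 70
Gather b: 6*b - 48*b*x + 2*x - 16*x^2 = b*(6 - 48*x) - 16*x^2 + 2*x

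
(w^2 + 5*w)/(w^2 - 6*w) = (w + 5)/(w - 6)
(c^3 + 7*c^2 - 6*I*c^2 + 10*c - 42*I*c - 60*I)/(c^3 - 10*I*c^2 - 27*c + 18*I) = (c^2 + 7*c + 10)/(c^2 - 4*I*c - 3)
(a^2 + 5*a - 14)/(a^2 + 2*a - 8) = (a + 7)/(a + 4)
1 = 1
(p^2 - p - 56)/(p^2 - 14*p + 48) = (p + 7)/(p - 6)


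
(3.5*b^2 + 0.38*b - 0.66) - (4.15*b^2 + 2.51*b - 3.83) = -0.65*b^2 - 2.13*b + 3.17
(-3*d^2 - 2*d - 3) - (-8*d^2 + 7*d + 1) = 5*d^2 - 9*d - 4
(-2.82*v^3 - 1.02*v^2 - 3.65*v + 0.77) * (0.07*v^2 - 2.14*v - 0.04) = -0.1974*v^5 + 5.9634*v^4 + 2.0401*v^3 + 7.9057*v^2 - 1.5018*v - 0.0308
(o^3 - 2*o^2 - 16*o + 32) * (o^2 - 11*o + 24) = o^5 - 13*o^4 + 30*o^3 + 160*o^2 - 736*o + 768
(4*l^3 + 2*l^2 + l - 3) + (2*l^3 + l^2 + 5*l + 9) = 6*l^3 + 3*l^2 + 6*l + 6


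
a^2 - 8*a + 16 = (a - 4)^2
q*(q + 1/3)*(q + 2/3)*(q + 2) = q^4 + 3*q^3 + 20*q^2/9 + 4*q/9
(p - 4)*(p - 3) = p^2 - 7*p + 12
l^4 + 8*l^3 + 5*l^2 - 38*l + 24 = (l - 1)^2*(l + 4)*(l + 6)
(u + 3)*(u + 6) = u^2 + 9*u + 18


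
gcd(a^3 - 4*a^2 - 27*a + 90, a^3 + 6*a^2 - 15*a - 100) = a + 5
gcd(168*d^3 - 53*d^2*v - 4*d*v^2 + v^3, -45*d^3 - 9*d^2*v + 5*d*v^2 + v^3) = -3*d + v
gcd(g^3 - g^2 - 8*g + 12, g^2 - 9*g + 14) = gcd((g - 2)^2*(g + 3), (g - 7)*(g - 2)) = g - 2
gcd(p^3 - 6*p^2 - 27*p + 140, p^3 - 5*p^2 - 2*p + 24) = p - 4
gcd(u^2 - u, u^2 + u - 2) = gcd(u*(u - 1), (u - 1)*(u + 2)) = u - 1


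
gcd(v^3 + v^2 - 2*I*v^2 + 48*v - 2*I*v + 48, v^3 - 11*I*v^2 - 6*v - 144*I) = v - 8*I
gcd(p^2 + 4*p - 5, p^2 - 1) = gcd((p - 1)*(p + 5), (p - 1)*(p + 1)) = p - 1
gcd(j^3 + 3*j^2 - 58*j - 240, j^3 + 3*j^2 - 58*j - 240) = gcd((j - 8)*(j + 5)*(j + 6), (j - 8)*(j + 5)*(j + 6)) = j^3 + 3*j^2 - 58*j - 240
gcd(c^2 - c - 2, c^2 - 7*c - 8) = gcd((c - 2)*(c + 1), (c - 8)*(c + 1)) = c + 1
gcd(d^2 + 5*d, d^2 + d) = d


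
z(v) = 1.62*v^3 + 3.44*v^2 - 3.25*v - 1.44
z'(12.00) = 779.15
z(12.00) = 3254.28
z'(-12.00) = 614.03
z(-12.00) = -2266.44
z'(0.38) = 0.07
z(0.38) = -2.09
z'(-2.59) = 11.53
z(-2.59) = 1.91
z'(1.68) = 22.03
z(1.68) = 10.49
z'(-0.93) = -5.44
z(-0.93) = 3.25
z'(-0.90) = -5.51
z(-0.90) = 3.09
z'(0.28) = -0.94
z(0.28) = -2.04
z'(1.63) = 20.88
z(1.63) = 9.42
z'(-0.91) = -5.49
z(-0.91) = 3.15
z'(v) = 4.86*v^2 + 6.88*v - 3.25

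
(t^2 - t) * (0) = 0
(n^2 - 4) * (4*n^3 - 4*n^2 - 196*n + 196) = 4*n^5 - 4*n^4 - 212*n^3 + 212*n^2 + 784*n - 784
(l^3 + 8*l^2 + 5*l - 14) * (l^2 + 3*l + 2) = l^5 + 11*l^4 + 31*l^3 + 17*l^2 - 32*l - 28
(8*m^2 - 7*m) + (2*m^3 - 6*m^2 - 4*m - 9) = 2*m^3 + 2*m^2 - 11*m - 9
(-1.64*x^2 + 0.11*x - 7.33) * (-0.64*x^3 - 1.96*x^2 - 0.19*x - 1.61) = 1.0496*x^5 + 3.144*x^4 + 4.7872*x^3 + 16.9863*x^2 + 1.2156*x + 11.8013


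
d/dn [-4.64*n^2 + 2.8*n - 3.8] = 2.8 - 9.28*n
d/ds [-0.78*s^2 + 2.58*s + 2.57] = 2.58 - 1.56*s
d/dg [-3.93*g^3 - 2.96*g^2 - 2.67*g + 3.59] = -11.79*g^2 - 5.92*g - 2.67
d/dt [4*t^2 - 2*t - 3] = 8*t - 2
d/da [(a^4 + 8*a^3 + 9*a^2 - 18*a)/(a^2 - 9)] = 2*(a^3 - 2*a^2 - 15*a + 9)/(a^2 - 6*a + 9)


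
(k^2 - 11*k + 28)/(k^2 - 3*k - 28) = (k - 4)/(k + 4)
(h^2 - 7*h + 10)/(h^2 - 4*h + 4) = (h - 5)/(h - 2)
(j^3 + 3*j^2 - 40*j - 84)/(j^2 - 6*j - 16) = (j^2 + j - 42)/(j - 8)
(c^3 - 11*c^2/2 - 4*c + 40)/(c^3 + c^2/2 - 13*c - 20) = (c - 4)/(c + 2)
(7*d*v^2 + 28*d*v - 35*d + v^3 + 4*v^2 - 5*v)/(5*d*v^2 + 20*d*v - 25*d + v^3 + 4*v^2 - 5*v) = (7*d + v)/(5*d + v)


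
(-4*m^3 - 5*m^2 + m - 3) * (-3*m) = 12*m^4 + 15*m^3 - 3*m^2 + 9*m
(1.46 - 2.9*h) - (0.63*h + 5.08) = -3.53*h - 3.62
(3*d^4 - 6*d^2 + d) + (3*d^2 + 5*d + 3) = 3*d^4 - 3*d^2 + 6*d + 3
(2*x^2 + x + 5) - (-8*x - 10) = 2*x^2 + 9*x + 15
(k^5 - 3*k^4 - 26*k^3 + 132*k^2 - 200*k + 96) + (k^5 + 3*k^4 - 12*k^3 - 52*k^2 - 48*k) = 2*k^5 - 38*k^3 + 80*k^2 - 248*k + 96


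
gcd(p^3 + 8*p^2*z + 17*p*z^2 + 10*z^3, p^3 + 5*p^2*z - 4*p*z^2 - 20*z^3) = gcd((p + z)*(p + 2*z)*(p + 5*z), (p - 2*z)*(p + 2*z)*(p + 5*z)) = p^2 + 7*p*z + 10*z^2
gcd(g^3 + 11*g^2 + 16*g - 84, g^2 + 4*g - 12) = g^2 + 4*g - 12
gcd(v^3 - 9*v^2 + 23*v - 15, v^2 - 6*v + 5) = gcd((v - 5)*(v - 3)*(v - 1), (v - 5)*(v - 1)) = v^2 - 6*v + 5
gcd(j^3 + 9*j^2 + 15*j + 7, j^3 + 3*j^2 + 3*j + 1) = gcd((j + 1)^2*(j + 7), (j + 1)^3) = j^2 + 2*j + 1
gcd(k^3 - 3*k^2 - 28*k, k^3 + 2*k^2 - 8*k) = k^2 + 4*k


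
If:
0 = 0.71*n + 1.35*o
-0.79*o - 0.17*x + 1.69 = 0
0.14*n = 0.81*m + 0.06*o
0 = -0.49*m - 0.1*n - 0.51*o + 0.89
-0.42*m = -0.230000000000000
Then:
No Solution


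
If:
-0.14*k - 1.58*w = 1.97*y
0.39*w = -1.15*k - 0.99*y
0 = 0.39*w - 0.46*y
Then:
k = 0.00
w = 0.00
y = 0.00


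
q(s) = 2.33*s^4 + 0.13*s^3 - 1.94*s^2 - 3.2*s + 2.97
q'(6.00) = 2000.68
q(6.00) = 2961.69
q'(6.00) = 2000.68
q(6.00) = 2961.69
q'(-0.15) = -2.64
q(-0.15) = 3.41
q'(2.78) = 189.27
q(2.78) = 121.04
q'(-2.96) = -230.01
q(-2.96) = 170.94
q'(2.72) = 176.68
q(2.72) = 110.06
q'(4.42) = 792.06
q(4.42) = 851.44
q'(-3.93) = -547.64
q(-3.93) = 533.50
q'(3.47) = 377.44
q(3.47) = 311.75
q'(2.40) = 118.57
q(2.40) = 63.22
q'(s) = 9.32*s^3 + 0.39*s^2 - 3.88*s - 3.2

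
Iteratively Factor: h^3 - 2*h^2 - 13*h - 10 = (h - 5)*(h^2 + 3*h + 2) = (h - 5)*(h + 2)*(h + 1)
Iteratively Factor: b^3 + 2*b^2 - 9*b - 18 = (b + 2)*(b^2 - 9) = (b + 2)*(b + 3)*(b - 3)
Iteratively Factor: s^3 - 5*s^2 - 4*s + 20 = (s - 5)*(s^2 - 4) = (s - 5)*(s - 2)*(s + 2)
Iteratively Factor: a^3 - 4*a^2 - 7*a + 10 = (a - 1)*(a^2 - 3*a - 10) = (a - 1)*(a + 2)*(a - 5)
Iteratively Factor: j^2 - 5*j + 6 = (j - 3)*(j - 2)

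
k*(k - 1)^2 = k^3 - 2*k^2 + k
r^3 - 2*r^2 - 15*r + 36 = (r - 3)^2*(r + 4)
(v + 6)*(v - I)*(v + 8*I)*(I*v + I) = I*v^4 - 7*v^3 + 7*I*v^3 - 49*v^2 + 14*I*v^2 - 42*v + 56*I*v + 48*I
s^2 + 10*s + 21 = (s + 3)*(s + 7)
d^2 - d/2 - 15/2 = (d - 3)*(d + 5/2)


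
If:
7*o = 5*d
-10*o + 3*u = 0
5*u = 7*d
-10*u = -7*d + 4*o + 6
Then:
No Solution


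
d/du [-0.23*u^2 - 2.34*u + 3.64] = -0.46*u - 2.34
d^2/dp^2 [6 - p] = 0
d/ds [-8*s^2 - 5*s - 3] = -16*s - 5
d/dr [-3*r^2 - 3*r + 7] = -6*r - 3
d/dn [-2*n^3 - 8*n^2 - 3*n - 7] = -6*n^2 - 16*n - 3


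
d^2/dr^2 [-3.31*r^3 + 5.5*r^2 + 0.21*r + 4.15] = 11.0 - 19.86*r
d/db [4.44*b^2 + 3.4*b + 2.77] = 8.88*b + 3.4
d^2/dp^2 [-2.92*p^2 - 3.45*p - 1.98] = -5.84000000000000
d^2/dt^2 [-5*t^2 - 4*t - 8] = -10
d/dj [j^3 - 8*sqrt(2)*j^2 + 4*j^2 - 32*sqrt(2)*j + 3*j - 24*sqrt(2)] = 3*j^2 - 16*sqrt(2)*j + 8*j - 32*sqrt(2) + 3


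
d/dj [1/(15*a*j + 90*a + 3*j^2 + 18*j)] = (-5*a - 2*j - 6)/(3*(5*a*j + 30*a + j^2 + 6*j)^2)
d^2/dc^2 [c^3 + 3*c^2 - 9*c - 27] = 6*c + 6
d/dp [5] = 0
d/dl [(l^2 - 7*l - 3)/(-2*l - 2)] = (-l^2/2 - l + 2)/(l^2 + 2*l + 1)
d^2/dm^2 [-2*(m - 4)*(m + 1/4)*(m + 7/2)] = 1 - 12*m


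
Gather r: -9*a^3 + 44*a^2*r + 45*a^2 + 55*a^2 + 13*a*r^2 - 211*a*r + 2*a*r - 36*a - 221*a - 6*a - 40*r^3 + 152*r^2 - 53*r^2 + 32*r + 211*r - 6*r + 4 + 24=-9*a^3 + 100*a^2 - 263*a - 40*r^3 + r^2*(13*a + 99) + r*(44*a^2 - 209*a + 237) + 28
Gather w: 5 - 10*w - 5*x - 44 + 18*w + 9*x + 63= 8*w + 4*x + 24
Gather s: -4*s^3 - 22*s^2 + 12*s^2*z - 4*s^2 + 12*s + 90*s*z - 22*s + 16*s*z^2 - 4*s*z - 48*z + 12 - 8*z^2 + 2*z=-4*s^3 + s^2*(12*z - 26) + s*(16*z^2 + 86*z - 10) - 8*z^2 - 46*z + 12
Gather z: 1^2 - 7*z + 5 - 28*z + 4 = 10 - 35*z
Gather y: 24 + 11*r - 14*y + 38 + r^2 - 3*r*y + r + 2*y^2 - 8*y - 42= r^2 + 12*r + 2*y^2 + y*(-3*r - 22) + 20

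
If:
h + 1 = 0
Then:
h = -1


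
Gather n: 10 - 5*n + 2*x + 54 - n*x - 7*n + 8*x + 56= n*(-x - 12) + 10*x + 120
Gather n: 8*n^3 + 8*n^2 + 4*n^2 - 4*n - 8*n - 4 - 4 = 8*n^3 + 12*n^2 - 12*n - 8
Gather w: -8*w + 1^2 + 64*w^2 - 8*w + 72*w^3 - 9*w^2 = 72*w^3 + 55*w^2 - 16*w + 1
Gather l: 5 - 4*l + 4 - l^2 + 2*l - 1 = -l^2 - 2*l + 8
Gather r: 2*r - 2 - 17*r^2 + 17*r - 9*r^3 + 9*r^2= -9*r^3 - 8*r^2 + 19*r - 2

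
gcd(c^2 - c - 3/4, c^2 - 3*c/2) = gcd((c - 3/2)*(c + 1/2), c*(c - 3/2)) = c - 3/2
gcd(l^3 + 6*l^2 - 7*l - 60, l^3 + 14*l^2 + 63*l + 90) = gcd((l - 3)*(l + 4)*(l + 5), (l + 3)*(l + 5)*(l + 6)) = l + 5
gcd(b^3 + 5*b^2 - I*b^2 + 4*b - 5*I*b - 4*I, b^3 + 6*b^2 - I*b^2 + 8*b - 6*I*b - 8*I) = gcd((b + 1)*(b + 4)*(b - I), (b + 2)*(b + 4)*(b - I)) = b^2 + b*(4 - I) - 4*I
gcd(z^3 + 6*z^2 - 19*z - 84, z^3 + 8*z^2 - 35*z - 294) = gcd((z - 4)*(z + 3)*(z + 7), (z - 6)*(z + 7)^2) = z + 7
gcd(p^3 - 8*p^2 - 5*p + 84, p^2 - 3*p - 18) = p + 3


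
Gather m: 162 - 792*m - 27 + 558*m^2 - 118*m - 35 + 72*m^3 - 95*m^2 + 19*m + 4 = 72*m^3 + 463*m^2 - 891*m + 104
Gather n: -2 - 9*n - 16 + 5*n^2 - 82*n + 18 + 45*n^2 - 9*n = 50*n^2 - 100*n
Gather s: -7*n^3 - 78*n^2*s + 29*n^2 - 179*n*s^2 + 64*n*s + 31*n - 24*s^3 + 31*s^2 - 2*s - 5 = -7*n^3 + 29*n^2 + 31*n - 24*s^3 + s^2*(31 - 179*n) + s*(-78*n^2 + 64*n - 2) - 5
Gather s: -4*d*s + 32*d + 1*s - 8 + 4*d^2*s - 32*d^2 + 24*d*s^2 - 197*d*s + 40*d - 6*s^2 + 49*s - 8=-32*d^2 + 72*d + s^2*(24*d - 6) + s*(4*d^2 - 201*d + 50) - 16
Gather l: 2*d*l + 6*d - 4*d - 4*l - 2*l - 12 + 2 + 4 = 2*d + l*(2*d - 6) - 6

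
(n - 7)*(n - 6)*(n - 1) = n^3 - 14*n^2 + 55*n - 42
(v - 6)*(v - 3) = v^2 - 9*v + 18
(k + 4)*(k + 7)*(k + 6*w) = k^3 + 6*k^2*w + 11*k^2 + 66*k*w + 28*k + 168*w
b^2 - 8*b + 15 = (b - 5)*(b - 3)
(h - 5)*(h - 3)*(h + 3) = h^3 - 5*h^2 - 9*h + 45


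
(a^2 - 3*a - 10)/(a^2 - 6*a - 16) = (a - 5)/(a - 8)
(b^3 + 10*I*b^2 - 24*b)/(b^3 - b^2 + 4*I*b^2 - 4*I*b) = (b + 6*I)/(b - 1)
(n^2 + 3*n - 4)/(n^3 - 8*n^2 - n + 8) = (n + 4)/(n^2 - 7*n - 8)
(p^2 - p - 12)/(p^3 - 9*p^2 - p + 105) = (p - 4)/(p^2 - 12*p + 35)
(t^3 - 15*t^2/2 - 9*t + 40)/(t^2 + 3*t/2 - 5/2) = (t^2 - 10*t + 16)/(t - 1)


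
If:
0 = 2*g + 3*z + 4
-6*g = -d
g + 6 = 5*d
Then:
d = 36/29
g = 6/29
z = -128/87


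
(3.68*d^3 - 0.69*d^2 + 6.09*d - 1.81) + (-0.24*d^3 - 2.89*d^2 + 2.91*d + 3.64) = 3.44*d^3 - 3.58*d^2 + 9.0*d + 1.83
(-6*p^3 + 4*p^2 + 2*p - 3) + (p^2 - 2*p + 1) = -6*p^3 + 5*p^2 - 2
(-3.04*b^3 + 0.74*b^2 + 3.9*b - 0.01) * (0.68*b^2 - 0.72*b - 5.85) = -2.0672*b^5 + 2.692*b^4 + 19.9032*b^3 - 7.1438*b^2 - 22.8078*b + 0.0585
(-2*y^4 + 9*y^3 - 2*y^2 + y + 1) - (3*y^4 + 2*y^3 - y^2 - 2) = -5*y^4 + 7*y^3 - y^2 + y + 3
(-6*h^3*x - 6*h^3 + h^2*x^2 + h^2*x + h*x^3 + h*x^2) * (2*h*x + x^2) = -12*h^4*x^2 - 12*h^4*x - 4*h^3*x^3 - 4*h^3*x^2 + 3*h^2*x^4 + 3*h^2*x^3 + h*x^5 + h*x^4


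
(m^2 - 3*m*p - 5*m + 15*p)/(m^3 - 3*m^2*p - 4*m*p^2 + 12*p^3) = (5 - m)/(-m^2 + 4*p^2)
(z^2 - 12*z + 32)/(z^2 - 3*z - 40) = (z - 4)/(z + 5)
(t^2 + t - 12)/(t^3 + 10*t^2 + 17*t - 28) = (t - 3)/(t^2 + 6*t - 7)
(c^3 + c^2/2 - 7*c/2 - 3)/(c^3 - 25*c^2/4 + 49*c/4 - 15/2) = 2*(2*c^2 + 5*c + 3)/(4*c^2 - 17*c + 15)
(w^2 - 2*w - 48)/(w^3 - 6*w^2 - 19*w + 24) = (w + 6)/(w^2 + 2*w - 3)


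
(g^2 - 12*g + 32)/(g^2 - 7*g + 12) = (g - 8)/(g - 3)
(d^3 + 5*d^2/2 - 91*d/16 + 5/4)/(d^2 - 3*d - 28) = (16*d^2 - 24*d + 5)/(16*(d - 7))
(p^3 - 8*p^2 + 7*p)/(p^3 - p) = (p - 7)/(p + 1)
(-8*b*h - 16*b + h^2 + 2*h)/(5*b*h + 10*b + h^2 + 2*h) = (-8*b + h)/(5*b + h)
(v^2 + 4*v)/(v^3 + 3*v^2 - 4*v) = 1/(v - 1)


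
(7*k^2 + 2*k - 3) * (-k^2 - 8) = -7*k^4 - 2*k^3 - 53*k^2 - 16*k + 24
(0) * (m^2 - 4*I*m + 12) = 0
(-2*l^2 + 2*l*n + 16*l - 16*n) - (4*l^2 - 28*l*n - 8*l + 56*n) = -6*l^2 + 30*l*n + 24*l - 72*n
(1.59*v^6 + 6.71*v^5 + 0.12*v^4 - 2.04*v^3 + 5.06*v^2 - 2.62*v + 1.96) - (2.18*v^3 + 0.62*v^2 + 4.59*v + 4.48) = 1.59*v^6 + 6.71*v^5 + 0.12*v^4 - 4.22*v^3 + 4.44*v^2 - 7.21*v - 2.52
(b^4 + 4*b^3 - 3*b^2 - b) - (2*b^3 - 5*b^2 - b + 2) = b^4 + 2*b^3 + 2*b^2 - 2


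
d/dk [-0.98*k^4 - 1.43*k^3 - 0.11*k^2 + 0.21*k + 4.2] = -3.92*k^3 - 4.29*k^2 - 0.22*k + 0.21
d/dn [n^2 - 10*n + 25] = 2*n - 10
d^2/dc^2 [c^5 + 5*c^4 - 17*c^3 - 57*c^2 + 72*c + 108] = 20*c^3 + 60*c^2 - 102*c - 114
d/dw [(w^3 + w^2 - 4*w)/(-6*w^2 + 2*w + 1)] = (-6*w^4 + 4*w^3 - 19*w^2 + 2*w - 4)/(36*w^4 - 24*w^3 - 8*w^2 + 4*w + 1)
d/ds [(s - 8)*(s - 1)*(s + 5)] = 3*s^2 - 8*s - 37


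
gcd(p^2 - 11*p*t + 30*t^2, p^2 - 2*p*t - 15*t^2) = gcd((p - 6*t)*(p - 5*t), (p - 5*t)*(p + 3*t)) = p - 5*t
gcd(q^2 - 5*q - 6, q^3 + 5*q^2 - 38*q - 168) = q - 6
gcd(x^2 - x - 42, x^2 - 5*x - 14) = x - 7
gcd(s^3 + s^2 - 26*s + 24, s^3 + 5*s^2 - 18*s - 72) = s^2 + 2*s - 24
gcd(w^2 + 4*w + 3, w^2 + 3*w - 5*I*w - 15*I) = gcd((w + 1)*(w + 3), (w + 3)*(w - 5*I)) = w + 3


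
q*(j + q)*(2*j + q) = 2*j^2*q + 3*j*q^2 + q^3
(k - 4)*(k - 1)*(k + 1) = k^3 - 4*k^2 - k + 4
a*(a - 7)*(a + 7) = a^3 - 49*a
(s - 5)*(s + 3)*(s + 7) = s^3 + 5*s^2 - 29*s - 105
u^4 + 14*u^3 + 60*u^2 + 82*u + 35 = (u + 1)^2*(u + 5)*(u + 7)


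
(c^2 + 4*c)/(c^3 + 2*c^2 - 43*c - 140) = c/(c^2 - 2*c - 35)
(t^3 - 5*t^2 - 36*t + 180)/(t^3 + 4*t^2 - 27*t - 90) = (t - 6)/(t + 3)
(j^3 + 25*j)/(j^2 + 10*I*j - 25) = j*(j - 5*I)/(j + 5*I)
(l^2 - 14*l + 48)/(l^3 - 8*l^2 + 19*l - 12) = (l^2 - 14*l + 48)/(l^3 - 8*l^2 + 19*l - 12)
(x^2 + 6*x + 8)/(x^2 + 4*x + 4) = (x + 4)/(x + 2)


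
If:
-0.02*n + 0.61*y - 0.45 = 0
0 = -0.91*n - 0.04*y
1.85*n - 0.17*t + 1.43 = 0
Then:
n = -0.03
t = 8.06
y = 0.74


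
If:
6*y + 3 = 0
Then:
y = -1/2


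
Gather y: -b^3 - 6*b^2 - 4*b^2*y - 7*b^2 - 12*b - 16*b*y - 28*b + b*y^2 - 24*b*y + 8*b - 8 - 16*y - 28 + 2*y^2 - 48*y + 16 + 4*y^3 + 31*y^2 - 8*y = -b^3 - 13*b^2 - 32*b + 4*y^3 + y^2*(b + 33) + y*(-4*b^2 - 40*b - 72) - 20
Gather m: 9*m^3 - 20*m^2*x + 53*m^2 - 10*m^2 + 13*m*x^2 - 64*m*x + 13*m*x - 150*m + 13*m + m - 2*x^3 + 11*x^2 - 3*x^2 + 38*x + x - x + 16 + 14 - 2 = 9*m^3 + m^2*(43 - 20*x) + m*(13*x^2 - 51*x - 136) - 2*x^3 + 8*x^2 + 38*x + 28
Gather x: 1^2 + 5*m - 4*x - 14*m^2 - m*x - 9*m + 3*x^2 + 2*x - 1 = -14*m^2 - 4*m + 3*x^2 + x*(-m - 2)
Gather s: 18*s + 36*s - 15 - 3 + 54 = 54*s + 36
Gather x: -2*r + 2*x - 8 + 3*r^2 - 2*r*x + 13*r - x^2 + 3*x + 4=3*r^2 + 11*r - x^2 + x*(5 - 2*r) - 4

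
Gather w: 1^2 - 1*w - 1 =-w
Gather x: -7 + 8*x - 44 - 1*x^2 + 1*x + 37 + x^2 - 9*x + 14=0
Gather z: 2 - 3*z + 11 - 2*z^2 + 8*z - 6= -2*z^2 + 5*z + 7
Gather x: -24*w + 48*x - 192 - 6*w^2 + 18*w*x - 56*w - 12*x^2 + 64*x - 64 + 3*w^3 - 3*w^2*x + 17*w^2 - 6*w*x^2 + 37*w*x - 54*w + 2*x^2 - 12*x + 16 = 3*w^3 + 11*w^2 - 134*w + x^2*(-6*w - 10) + x*(-3*w^2 + 55*w + 100) - 240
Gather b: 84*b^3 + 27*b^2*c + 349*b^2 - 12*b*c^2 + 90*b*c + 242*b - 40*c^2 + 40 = 84*b^3 + b^2*(27*c + 349) + b*(-12*c^2 + 90*c + 242) - 40*c^2 + 40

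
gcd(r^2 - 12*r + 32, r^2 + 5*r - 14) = 1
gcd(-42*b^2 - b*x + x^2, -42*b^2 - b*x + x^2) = -42*b^2 - b*x + x^2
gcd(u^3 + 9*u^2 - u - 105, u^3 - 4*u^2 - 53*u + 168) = u^2 + 4*u - 21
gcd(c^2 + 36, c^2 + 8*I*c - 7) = 1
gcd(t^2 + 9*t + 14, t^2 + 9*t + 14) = t^2 + 9*t + 14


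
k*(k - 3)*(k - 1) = k^3 - 4*k^2 + 3*k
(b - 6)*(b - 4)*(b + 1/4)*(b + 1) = b^4 - 35*b^3/4 + 47*b^2/4 + 55*b/2 + 6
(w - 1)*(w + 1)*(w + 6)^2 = w^4 + 12*w^3 + 35*w^2 - 12*w - 36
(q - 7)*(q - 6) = q^2 - 13*q + 42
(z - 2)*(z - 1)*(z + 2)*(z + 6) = z^4 + 5*z^3 - 10*z^2 - 20*z + 24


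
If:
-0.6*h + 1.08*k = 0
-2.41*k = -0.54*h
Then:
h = 0.00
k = 0.00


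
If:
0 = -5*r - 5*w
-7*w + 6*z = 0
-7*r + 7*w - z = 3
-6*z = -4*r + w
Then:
No Solution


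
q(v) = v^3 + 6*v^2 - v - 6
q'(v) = 3*v^2 + 12*v - 1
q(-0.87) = -1.25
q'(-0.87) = -9.17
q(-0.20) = -5.57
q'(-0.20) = -3.28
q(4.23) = 172.81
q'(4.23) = 103.44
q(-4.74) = 27.05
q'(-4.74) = 9.52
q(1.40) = 7.10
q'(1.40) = 21.68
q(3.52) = 108.44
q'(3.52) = 78.41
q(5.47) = 331.72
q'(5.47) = 154.40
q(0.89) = -1.43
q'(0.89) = 12.06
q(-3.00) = 24.00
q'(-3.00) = -10.00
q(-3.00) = 24.00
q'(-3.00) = -10.00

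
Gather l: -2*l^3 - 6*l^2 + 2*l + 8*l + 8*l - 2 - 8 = -2*l^3 - 6*l^2 + 18*l - 10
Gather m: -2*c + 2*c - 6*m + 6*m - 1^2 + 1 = 0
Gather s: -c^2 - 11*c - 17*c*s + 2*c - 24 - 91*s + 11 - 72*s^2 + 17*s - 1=-c^2 - 9*c - 72*s^2 + s*(-17*c - 74) - 14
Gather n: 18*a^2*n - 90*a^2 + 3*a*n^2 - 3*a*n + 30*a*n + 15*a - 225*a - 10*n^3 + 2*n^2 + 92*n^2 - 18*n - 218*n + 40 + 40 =-90*a^2 - 210*a - 10*n^3 + n^2*(3*a + 94) + n*(18*a^2 + 27*a - 236) + 80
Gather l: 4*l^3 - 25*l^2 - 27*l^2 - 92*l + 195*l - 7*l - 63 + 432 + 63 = 4*l^3 - 52*l^2 + 96*l + 432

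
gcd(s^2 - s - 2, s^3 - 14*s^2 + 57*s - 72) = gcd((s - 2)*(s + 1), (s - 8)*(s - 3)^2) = 1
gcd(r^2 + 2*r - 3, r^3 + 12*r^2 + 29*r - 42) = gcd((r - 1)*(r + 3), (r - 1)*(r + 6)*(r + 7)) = r - 1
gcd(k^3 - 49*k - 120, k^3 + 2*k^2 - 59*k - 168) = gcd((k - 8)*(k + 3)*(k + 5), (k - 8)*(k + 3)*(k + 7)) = k^2 - 5*k - 24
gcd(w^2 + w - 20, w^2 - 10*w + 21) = 1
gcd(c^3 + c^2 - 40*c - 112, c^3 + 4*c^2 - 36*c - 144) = c + 4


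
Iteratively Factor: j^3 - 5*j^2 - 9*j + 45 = (j + 3)*(j^2 - 8*j + 15) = (j - 3)*(j + 3)*(j - 5)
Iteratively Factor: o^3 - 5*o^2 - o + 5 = (o - 5)*(o^2 - 1) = (o - 5)*(o - 1)*(o + 1)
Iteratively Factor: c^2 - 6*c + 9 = (c - 3)*(c - 3)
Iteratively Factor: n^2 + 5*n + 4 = (n + 1)*(n + 4)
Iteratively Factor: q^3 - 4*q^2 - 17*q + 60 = (q + 4)*(q^2 - 8*q + 15) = (q - 3)*(q + 4)*(q - 5)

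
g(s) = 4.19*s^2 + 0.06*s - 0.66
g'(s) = 8.38*s + 0.06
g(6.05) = 153.07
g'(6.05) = 50.76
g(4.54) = 85.98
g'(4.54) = 38.11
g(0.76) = 1.81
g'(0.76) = 6.43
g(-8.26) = 284.72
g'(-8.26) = -69.16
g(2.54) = 26.52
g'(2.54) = 21.35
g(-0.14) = -0.59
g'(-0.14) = -1.11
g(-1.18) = 5.10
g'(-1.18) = -9.83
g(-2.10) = 17.69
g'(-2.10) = -17.54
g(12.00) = 603.42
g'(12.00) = 100.62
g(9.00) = 339.27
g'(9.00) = 75.48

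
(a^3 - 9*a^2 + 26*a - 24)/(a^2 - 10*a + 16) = (a^2 - 7*a + 12)/(a - 8)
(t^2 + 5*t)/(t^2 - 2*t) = (t + 5)/(t - 2)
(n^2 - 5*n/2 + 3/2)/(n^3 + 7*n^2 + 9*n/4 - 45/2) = 2*(n - 1)/(2*n^2 + 17*n + 30)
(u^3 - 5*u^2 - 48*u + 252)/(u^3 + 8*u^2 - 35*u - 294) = (u - 6)/(u + 7)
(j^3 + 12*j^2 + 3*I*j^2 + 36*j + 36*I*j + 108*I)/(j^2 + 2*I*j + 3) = (j^2 + 12*j + 36)/(j - I)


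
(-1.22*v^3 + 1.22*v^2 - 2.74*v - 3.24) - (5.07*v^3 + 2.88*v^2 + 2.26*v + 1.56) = -6.29*v^3 - 1.66*v^2 - 5.0*v - 4.8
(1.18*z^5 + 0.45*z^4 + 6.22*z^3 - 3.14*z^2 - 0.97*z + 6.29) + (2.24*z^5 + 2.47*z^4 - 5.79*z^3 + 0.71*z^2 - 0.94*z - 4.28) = 3.42*z^5 + 2.92*z^4 + 0.43*z^3 - 2.43*z^2 - 1.91*z + 2.01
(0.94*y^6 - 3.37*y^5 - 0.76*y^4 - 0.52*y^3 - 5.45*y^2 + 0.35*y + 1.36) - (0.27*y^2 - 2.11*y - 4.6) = 0.94*y^6 - 3.37*y^5 - 0.76*y^4 - 0.52*y^3 - 5.72*y^2 + 2.46*y + 5.96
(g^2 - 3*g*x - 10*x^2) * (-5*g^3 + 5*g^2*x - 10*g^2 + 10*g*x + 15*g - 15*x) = -5*g^5 + 20*g^4*x - 10*g^4 + 35*g^3*x^2 + 40*g^3*x + 15*g^3 - 50*g^2*x^3 + 70*g^2*x^2 - 60*g^2*x - 100*g*x^3 - 105*g*x^2 + 150*x^3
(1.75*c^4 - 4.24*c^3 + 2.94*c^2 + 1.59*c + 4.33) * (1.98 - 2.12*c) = -3.71*c^5 + 12.4538*c^4 - 14.628*c^3 + 2.4504*c^2 - 6.0314*c + 8.5734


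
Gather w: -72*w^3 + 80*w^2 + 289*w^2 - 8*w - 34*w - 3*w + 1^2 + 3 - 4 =-72*w^3 + 369*w^2 - 45*w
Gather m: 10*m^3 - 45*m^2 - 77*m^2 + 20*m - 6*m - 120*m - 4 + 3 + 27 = 10*m^3 - 122*m^2 - 106*m + 26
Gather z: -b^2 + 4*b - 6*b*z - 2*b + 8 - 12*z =-b^2 + 2*b + z*(-6*b - 12) + 8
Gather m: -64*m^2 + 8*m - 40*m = -64*m^2 - 32*m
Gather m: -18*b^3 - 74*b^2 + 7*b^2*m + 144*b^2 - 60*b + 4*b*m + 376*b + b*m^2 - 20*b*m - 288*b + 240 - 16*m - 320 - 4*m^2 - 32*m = -18*b^3 + 70*b^2 + 28*b + m^2*(b - 4) + m*(7*b^2 - 16*b - 48) - 80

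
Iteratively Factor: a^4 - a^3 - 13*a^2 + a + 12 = (a - 4)*(a^3 + 3*a^2 - a - 3) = (a - 4)*(a - 1)*(a^2 + 4*a + 3) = (a - 4)*(a - 1)*(a + 1)*(a + 3)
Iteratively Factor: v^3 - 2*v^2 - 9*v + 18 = (v - 3)*(v^2 + v - 6) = (v - 3)*(v - 2)*(v + 3)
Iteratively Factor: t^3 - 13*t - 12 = (t + 1)*(t^2 - t - 12) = (t - 4)*(t + 1)*(t + 3)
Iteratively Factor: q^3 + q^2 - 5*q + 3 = (q - 1)*(q^2 + 2*q - 3) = (q - 1)*(q + 3)*(q - 1)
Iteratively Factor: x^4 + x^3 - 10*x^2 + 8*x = (x - 2)*(x^3 + 3*x^2 - 4*x) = (x - 2)*(x + 4)*(x^2 - x) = x*(x - 2)*(x + 4)*(x - 1)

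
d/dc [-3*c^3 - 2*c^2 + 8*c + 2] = -9*c^2 - 4*c + 8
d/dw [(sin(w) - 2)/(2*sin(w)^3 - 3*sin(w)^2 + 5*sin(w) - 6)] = (-4*sin(w)^3 + 15*sin(w)^2 - 12*sin(w) + 4)*cos(w)/(2*sin(w)^3 - 3*sin(w)^2 + 5*sin(w) - 6)^2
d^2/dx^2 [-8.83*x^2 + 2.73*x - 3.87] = -17.6600000000000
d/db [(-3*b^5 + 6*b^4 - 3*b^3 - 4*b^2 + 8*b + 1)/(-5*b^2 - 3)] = (45*b^6 - 60*b^5 + 60*b^4 - 72*b^3 + 67*b^2 + 34*b - 24)/(25*b^4 + 30*b^2 + 9)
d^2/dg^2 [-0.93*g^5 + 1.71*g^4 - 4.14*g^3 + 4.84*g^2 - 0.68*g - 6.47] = -18.6*g^3 + 20.52*g^2 - 24.84*g + 9.68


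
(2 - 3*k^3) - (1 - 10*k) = -3*k^3 + 10*k + 1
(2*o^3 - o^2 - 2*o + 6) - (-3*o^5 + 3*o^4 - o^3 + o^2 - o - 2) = 3*o^5 - 3*o^4 + 3*o^3 - 2*o^2 - o + 8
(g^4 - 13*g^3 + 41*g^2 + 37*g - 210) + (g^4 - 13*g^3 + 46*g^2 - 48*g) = 2*g^4 - 26*g^3 + 87*g^2 - 11*g - 210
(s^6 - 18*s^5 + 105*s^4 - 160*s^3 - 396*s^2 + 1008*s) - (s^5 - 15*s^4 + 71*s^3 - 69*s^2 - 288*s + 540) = s^6 - 19*s^5 + 120*s^4 - 231*s^3 - 327*s^2 + 1296*s - 540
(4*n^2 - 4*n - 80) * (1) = 4*n^2 - 4*n - 80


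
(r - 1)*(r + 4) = r^2 + 3*r - 4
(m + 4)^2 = m^2 + 8*m + 16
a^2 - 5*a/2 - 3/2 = (a - 3)*(a + 1/2)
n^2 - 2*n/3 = n*(n - 2/3)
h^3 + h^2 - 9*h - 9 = (h - 3)*(h + 1)*(h + 3)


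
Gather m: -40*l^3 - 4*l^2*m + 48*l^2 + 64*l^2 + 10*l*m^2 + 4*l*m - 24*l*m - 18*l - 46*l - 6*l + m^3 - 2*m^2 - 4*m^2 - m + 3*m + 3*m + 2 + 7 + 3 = -40*l^3 + 112*l^2 - 70*l + m^3 + m^2*(10*l - 6) + m*(-4*l^2 - 20*l + 5) + 12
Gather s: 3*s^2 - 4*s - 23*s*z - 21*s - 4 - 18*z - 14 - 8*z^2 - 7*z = 3*s^2 + s*(-23*z - 25) - 8*z^2 - 25*z - 18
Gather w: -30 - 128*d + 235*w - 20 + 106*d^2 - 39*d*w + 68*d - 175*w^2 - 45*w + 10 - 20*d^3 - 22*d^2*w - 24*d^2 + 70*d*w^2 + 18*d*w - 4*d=-20*d^3 + 82*d^2 - 64*d + w^2*(70*d - 175) + w*(-22*d^2 - 21*d + 190) - 40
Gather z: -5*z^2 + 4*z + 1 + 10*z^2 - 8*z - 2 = 5*z^2 - 4*z - 1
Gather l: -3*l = -3*l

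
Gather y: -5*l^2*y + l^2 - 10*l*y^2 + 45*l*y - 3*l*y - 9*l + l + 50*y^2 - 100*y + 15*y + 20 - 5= l^2 - 8*l + y^2*(50 - 10*l) + y*(-5*l^2 + 42*l - 85) + 15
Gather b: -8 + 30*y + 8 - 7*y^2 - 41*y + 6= -7*y^2 - 11*y + 6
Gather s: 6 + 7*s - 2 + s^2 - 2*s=s^2 + 5*s + 4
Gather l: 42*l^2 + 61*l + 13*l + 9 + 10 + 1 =42*l^2 + 74*l + 20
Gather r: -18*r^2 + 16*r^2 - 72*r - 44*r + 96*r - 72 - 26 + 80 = -2*r^2 - 20*r - 18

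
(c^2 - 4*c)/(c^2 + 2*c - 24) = c/(c + 6)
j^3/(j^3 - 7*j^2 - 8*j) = j^2/(j^2 - 7*j - 8)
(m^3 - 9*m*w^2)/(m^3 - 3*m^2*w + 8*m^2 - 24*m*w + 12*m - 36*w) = m*(m + 3*w)/(m^2 + 8*m + 12)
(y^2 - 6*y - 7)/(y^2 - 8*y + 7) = (y + 1)/(y - 1)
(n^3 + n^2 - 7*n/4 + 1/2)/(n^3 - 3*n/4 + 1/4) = (n + 2)/(n + 1)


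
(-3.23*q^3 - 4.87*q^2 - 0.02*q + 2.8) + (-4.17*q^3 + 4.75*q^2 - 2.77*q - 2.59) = -7.4*q^3 - 0.12*q^2 - 2.79*q + 0.21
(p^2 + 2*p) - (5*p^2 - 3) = -4*p^2 + 2*p + 3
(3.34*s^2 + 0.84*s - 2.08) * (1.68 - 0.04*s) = -0.1336*s^3 + 5.5776*s^2 + 1.4944*s - 3.4944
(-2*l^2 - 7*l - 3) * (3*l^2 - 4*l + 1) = -6*l^4 - 13*l^3 + 17*l^2 + 5*l - 3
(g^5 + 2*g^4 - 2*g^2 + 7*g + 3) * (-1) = -g^5 - 2*g^4 + 2*g^2 - 7*g - 3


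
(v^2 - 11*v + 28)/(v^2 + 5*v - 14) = (v^2 - 11*v + 28)/(v^2 + 5*v - 14)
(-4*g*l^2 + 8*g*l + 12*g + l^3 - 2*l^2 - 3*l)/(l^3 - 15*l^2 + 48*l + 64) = (-4*g*l + 12*g + l^2 - 3*l)/(l^2 - 16*l + 64)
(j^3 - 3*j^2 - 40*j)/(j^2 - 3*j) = (j^2 - 3*j - 40)/(j - 3)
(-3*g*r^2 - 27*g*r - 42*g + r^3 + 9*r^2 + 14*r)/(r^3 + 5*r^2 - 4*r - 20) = (-3*g*r - 21*g + r^2 + 7*r)/(r^2 + 3*r - 10)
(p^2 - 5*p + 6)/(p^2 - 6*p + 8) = (p - 3)/(p - 4)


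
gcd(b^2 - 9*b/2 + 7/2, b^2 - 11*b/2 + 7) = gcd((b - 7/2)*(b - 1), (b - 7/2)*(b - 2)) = b - 7/2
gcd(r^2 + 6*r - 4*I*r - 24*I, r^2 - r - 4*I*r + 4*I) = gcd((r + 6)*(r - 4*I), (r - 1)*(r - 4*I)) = r - 4*I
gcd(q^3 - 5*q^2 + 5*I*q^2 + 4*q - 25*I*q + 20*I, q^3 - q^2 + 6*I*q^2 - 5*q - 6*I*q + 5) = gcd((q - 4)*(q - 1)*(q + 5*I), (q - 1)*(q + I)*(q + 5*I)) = q^2 + q*(-1 + 5*I) - 5*I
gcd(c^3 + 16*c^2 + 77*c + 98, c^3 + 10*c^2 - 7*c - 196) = c^2 + 14*c + 49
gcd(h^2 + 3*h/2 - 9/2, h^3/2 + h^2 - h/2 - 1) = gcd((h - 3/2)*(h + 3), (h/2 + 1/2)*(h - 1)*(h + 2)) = 1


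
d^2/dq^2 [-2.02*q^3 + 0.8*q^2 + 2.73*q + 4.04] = 1.6 - 12.12*q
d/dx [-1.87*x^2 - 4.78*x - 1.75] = -3.74*x - 4.78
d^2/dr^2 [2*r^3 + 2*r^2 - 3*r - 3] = 12*r + 4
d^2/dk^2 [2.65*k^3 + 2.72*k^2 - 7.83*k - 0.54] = 15.9*k + 5.44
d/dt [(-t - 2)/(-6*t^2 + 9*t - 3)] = (-2*t^2 - 8*t + 7)/(3*(4*t^4 - 12*t^3 + 13*t^2 - 6*t + 1))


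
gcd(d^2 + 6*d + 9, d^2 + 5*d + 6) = d + 3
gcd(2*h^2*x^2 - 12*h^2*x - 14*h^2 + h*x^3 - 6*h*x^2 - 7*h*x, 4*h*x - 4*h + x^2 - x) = 1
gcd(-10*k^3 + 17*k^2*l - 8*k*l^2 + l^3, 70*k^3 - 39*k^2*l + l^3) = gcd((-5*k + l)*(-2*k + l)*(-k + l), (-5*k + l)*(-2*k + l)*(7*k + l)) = 10*k^2 - 7*k*l + l^2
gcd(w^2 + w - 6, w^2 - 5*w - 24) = w + 3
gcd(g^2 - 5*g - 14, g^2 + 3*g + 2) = g + 2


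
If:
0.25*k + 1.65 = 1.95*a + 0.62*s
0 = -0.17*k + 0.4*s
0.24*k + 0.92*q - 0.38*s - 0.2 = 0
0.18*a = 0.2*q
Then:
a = 0.89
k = -6.88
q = 0.80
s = -2.92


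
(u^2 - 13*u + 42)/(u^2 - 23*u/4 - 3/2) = 4*(u - 7)/(4*u + 1)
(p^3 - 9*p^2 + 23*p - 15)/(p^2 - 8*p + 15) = p - 1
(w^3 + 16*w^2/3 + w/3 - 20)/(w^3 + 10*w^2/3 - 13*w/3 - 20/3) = (w + 3)/(w + 1)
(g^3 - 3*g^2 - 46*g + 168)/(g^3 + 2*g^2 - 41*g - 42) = (g - 4)/(g + 1)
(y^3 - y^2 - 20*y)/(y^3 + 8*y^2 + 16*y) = (y - 5)/(y + 4)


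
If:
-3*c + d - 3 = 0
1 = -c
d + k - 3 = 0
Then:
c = -1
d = 0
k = 3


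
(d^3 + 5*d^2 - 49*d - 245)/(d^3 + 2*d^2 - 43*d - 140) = (d + 7)/(d + 4)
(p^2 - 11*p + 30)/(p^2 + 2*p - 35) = (p - 6)/(p + 7)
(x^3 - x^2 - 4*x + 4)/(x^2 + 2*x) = x - 3 + 2/x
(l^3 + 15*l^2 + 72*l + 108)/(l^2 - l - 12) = (l^2 + 12*l + 36)/(l - 4)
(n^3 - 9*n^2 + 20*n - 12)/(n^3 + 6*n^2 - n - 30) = (n^2 - 7*n + 6)/(n^2 + 8*n + 15)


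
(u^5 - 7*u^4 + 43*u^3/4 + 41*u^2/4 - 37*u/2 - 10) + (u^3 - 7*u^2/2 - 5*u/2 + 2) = u^5 - 7*u^4 + 47*u^3/4 + 27*u^2/4 - 21*u - 8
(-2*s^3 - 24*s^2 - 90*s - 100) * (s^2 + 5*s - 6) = -2*s^5 - 34*s^4 - 198*s^3 - 406*s^2 + 40*s + 600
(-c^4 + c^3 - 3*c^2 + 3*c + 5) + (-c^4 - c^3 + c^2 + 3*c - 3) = -2*c^4 - 2*c^2 + 6*c + 2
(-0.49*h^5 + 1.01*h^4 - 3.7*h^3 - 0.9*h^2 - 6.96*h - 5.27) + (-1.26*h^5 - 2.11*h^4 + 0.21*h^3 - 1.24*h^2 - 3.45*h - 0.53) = -1.75*h^5 - 1.1*h^4 - 3.49*h^3 - 2.14*h^2 - 10.41*h - 5.8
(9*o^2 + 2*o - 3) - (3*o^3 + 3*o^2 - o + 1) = -3*o^3 + 6*o^2 + 3*o - 4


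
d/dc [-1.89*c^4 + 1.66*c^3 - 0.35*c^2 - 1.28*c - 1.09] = -7.56*c^3 + 4.98*c^2 - 0.7*c - 1.28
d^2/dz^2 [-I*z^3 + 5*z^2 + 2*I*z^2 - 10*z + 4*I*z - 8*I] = -6*I*z + 10 + 4*I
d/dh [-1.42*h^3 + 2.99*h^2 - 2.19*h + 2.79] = -4.26*h^2 + 5.98*h - 2.19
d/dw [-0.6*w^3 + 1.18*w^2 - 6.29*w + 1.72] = -1.8*w^2 + 2.36*w - 6.29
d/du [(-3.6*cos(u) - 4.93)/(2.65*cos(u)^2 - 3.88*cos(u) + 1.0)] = (-9.54*cos(u)^2 - 26.129*cos(u) + 22.7284)*sin(u)/(7.0225*cos(u)^4 - 20.564*cos(u)^3 + 20.3544*cos(u)^2 - 7.76*cos(u) + 1.0)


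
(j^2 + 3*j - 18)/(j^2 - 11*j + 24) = (j + 6)/(j - 8)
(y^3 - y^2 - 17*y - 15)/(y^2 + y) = y - 2 - 15/y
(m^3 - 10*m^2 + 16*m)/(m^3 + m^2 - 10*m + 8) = m*(m - 8)/(m^2 + 3*m - 4)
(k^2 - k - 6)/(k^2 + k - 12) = (k + 2)/(k + 4)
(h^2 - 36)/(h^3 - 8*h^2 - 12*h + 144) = (h + 6)/(h^2 - 2*h - 24)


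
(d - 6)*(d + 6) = d^2 - 36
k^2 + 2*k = k*(k + 2)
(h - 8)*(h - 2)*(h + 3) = h^3 - 7*h^2 - 14*h + 48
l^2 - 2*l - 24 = (l - 6)*(l + 4)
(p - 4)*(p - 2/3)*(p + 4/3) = p^3 - 10*p^2/3 - 32*p/9 + 32/9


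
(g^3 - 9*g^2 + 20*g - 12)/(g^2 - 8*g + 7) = (g^2 - 8*g + 12)/(g - 7)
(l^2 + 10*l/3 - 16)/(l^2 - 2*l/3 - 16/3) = (l + 6)/(l + 2)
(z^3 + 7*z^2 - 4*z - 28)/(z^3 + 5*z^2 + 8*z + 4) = (z^2 + 5*z - 14)/(z^2 + 3*z + 2)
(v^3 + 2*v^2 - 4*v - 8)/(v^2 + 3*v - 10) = (v^2 + 4*v + 4)/(v + 5)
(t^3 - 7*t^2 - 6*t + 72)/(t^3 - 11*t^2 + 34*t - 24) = (t + 3)/(t - 1)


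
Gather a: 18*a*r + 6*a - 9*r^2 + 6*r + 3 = a*(18*r + 6) - 9*r^2 + 6*r + 3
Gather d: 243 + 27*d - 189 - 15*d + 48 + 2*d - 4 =14*d + 98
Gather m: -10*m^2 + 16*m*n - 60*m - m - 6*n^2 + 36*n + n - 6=-10*m^2 + m*(16*n - 61) - 6*n^2 + 37*n - 6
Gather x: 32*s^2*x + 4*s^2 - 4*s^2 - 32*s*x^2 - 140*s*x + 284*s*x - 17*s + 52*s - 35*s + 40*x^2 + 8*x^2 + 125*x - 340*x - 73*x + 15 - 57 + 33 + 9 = x^2*(48 - 32*s) + x*(32*s^2 + 144*s - 288)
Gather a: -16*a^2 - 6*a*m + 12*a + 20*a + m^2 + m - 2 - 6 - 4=-16*a^2 + a*(32 - 6*m) + m^2 + m - 12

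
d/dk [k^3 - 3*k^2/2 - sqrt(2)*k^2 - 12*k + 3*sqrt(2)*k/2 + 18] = 3*k^2 - 3*k - 2*sqrt(2)*k - 12 + 3*sqrt(2)/2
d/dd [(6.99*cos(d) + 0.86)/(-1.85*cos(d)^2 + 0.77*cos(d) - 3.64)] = (-12.9315*cos(d)^2 - 3.182*cos(d) + 26.1058)*sin(d)/(3.4225*cos(d)^4 - 2.849*cos(d)^3 + 14.0609*cos(d)^2 - 5.6056*cos(d) + 13.2496)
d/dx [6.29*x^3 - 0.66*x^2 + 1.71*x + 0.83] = 18.87*x^2 - 1.32*x + 1.71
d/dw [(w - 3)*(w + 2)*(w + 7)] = 3*w^2 + 12*w - 13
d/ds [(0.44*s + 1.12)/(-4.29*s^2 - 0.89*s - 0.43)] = (1.8876*s^2 + 9.6096*s + 0.8076)/(18.4041*s^4 + 7.6362*s^3 + 4.4815*s^2 + 0.7654*s + 0.1849)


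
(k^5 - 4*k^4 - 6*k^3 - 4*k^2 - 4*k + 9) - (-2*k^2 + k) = k^5 - 4*k^4 - 6*k^3 - 2*k^2 - 5*k + 9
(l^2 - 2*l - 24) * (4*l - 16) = 4*l^3 - 24*l^2 - 64*l + 384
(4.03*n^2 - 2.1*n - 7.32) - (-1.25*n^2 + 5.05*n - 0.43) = 5.28*n^2 - 7.15*n - 6.89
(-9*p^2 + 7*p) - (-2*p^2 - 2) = -7*p^2 + 7*p + 2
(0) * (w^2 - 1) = 0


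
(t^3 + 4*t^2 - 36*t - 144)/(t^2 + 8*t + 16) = (t^2 - 36)/(t + 4)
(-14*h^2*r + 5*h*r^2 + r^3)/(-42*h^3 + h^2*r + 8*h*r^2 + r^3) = r/(3*h + r)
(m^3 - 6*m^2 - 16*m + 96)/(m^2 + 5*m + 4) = (m^2 - 10*m + 24)/(m + 1)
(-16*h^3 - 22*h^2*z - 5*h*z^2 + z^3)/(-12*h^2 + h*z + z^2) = (-16*h^3 - 22*h^2*z - 5*h*z^2 + z^3)/(-12*h^2 + h*z + z^2)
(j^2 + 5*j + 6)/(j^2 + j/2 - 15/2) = 2*(j + 2)/(2*j - 5)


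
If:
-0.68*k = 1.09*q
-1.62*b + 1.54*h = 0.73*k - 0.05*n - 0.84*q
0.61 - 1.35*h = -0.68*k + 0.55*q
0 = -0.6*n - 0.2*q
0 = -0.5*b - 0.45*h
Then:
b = 0.49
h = -0.55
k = -1.32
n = -0.27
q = 0.82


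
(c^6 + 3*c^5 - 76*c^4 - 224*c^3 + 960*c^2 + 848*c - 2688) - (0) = c^6 + 3*c^5 - 76*c^4 - 224*c^3 + 960*c^2 + 848*c - 2688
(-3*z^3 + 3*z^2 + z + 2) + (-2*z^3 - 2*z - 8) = -5*z^3 + 3*z^2 - z - 6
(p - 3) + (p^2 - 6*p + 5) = p^2 - 5*p + 2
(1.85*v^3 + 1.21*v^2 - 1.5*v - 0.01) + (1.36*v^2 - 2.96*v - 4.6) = 1.85*v^3 + 2.57*v^2 - 4.46*v - 4.61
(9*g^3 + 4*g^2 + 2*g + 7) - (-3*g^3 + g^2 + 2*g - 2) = 12*g^3 + 3*g^2 + 9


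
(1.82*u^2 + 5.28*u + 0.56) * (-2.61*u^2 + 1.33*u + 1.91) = -4.7502*u^4 - 11.3602*u^3 + 9.037*u^2 + 10.8296*u + 1.0696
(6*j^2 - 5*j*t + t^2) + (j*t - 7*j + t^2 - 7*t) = 6*j^2 - 4*j*t - 7*j + 2*t^2 - 7*t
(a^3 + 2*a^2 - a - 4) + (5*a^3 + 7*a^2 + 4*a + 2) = 6*a^3 + 9*a^2 + 3*a - 2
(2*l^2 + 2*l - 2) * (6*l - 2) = 12*l^3 + 8*l^2 - 16*l + 4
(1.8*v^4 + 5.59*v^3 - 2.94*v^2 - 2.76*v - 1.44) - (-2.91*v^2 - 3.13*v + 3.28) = 1.8*v^4 + 5.59*v^3 - 0.0299999999999998*v^2 + 0.37*v - 4.72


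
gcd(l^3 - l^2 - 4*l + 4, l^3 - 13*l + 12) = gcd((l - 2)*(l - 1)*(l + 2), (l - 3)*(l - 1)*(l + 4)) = l - 1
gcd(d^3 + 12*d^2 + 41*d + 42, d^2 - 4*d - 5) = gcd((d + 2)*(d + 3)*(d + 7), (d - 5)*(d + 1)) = 1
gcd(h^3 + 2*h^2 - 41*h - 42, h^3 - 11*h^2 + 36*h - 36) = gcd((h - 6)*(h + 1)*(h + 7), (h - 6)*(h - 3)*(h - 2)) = h - 6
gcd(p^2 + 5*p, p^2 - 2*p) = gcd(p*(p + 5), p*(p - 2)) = p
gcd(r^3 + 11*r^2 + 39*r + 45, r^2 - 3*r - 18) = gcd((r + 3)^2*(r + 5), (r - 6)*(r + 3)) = r + 3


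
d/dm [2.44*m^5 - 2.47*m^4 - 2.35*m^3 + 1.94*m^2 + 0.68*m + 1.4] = 12.2*m^4 - 9.88*m^3 - 7.05*m^2 + 3.88*m + 0.68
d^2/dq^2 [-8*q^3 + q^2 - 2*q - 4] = 2 - 48*q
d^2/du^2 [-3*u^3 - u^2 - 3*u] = -18*u - 2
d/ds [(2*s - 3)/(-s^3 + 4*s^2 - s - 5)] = (-2*s^3 + 8*s^2 - 2*s + (2*s - 3)*(3*s^2 - 8*s + 1) - 10)/(s^3 - 4*s^2 + s + 5)^2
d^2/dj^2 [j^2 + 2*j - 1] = 2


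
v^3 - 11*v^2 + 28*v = v*(v - 7)*(v - 4)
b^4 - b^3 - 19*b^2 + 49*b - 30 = (b - 3)*(b - 2)*(b - 1)*(b + 5)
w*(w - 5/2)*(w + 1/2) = w^3 - 2*w^2 - 5*w/4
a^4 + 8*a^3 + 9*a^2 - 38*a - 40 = (a - 2)*(a + 1)*(a + 4)*(a + 5)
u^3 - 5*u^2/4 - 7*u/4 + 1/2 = (u - 2)*(u - 1/4)*(u + 1)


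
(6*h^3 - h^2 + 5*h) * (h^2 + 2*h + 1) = 6*h^5 + 11*h^4 + 9*h^3 + 9*h^2 + 5*h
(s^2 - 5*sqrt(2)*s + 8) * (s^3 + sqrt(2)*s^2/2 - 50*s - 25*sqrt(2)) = s^5 - 9*sqrt(2)*s^4/2 - 47*s^3 + 229*sqrt(2)*s^2 - 150*s - 200*sqrt(2)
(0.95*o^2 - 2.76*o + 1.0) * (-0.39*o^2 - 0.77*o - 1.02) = -0.3705*o^4 + 0.3449*o^3 + 0.7662*o^2 + 2.0452*o - 1.02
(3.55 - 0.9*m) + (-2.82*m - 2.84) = 0.71 - 3.72*m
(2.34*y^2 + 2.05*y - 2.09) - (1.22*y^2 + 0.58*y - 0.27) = 1.12*y^2 + 1.47*y - 1.82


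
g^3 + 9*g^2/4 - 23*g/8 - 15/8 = (g - 5/4)*(g + 1/2)*(g + 3)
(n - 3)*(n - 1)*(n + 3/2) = n^3 - 5*n^2/2 - 3*n + 9/2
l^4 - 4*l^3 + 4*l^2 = l^2*(l - 2)^2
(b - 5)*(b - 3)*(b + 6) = b^3 - 2*b^2 - 33*b + 90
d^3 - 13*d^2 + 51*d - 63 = (d - 7)*(d - 3)^2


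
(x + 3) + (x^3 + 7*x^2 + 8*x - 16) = x^3 + 7*x^2 + 9*x - 13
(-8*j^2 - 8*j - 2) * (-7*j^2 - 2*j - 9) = 56*j^4 + 72*j^3 + 102*j^2 + 76*j + 18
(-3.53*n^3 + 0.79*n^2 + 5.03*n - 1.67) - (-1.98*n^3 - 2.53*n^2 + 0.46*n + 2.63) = -1.55*n^3 + 3.32*n^2 + 4.57*n - 4.3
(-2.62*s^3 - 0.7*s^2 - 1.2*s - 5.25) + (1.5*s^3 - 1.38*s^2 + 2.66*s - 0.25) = -1.12*s^3 - 2.08*s^2 + 1.46*s - 5.5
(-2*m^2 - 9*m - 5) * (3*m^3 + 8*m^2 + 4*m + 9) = -6*m^5 - 43*m^4 - 95*m^3 - 94*m^2 - 101*m - 45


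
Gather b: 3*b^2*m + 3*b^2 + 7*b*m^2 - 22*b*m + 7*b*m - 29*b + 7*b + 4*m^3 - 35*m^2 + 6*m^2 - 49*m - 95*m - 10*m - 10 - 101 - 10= b^2*(3*m + 3) + b*(7*m^2 - 15*m - 22) + 4*m^3 - 29*m^2 - 154*m - 121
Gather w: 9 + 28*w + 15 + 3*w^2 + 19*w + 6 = 3*w^2 + 47*w + 30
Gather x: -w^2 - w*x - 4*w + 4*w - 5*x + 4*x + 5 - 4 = -w^2 + x*(-w - 1) + 1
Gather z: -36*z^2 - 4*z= -36*z^2 - 4*z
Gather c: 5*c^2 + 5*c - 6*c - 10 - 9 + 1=5*c^2 - c - 18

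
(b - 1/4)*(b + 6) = b^2 + 23*b/4 - 3/2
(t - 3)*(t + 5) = t^2 + 2*t - 15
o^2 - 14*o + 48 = (o - 8)*(o - 6)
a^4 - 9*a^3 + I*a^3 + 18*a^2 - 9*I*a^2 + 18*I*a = a*(a - 6)*(a - 3)*(a + I)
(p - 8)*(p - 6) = p^2 - 14*p + 48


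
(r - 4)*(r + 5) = r^2 + r - 20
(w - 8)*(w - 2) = w^2 - 10*w + 16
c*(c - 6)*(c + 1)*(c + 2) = c^4 - 3*c^3 - 16*c^2 - 12*c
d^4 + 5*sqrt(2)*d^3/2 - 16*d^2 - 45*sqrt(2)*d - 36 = (d - 3*sqrt(2))*(d + sqrt(2)/2)*(d + 2*sqrt(2))*(d + 3*sqrt(2))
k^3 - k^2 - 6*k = k*(k - 3)*(k + 2)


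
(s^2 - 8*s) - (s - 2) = s^2 - 9*s + 2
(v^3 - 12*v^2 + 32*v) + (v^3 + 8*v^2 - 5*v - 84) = 2*v^3 - 4*v^2 + 27*v - 84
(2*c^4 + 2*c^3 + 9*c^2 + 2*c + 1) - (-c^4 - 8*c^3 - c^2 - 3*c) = 3*c^4 + 10*c^3 + 10*c^2 + 5*c + 1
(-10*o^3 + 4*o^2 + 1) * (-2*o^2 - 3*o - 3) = 20*o^5 + 22*o^4 + 18*o^3 - 14*o^2 - 3*o - 3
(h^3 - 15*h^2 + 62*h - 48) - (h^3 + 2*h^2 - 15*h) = -17*h^2 + 77*h - 48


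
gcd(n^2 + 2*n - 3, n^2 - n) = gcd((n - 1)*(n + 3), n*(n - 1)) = n - 1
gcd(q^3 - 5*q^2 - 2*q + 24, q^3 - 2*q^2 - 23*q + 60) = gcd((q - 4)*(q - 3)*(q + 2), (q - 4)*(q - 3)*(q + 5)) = q^2 - 7*q + 12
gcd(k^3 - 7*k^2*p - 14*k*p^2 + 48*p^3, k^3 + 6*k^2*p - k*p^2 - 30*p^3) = -k^2 - k*p + 6*p^2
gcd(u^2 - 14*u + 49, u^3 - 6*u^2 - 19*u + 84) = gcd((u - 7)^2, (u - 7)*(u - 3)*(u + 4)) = u - 7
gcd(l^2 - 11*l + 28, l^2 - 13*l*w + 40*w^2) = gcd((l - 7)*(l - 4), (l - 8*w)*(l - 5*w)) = 1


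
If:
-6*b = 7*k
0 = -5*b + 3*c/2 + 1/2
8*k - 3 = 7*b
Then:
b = -21/97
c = -307/291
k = 18/97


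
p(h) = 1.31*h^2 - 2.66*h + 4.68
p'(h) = 2.62*h - 2.66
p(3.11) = 9.08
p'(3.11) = 5.49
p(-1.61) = 12.36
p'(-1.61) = -6.88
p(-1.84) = 14.01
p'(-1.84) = -7.48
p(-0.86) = 7.94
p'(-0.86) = -4.91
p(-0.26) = 5.46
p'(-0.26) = -3.34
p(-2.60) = 20.45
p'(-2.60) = -9.47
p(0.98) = 3.33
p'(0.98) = -0.09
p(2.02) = 4.65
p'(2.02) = 2.63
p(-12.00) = 225.24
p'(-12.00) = -34.10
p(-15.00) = 339.33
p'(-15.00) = -41.96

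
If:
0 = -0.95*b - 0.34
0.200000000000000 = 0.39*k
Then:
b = -0.36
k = 0.51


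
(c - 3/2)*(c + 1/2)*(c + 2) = c^3 + c^2 - 11*c/4 - 3/2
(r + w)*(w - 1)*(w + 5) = r*w^2 + 4*r*w - 5*r + w^3 + 4*w^2 - 5*w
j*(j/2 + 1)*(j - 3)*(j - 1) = j^4/2 - j^3 - 5*j^2/2 + 3*j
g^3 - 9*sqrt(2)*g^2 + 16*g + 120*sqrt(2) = (g - 6*sqrt(2))*(g - 5*sqrt(2))*(g + 2*sqrt(2))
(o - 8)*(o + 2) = o^2 - 6*o - 16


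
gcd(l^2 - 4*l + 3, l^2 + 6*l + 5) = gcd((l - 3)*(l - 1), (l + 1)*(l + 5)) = 1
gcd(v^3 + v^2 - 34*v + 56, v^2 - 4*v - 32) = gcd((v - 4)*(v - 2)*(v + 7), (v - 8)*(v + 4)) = 1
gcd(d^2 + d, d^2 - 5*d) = d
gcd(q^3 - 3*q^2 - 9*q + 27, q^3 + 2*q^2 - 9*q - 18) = q^2 - 9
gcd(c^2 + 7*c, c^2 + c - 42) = c + 7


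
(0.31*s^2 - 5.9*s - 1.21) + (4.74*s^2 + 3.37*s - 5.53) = 5.05*s^2 - 2.53*s - 6.74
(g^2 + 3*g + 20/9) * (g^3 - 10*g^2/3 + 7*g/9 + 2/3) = g^5 - g^4/3 - 7*g^3 - 119*g^2/27 + 302*g/81 + 40/27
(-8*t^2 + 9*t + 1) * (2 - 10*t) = 80*t^3 - 106*t^2 + 8*t + 2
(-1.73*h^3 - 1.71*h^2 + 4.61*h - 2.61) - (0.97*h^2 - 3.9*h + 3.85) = -1.73*h^3 - 2.68*h^2 + 8.51*h - 6.46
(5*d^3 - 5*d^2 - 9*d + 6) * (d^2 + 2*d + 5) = 5*d^5 + 5*d^4 + 6*d^3 - 37*d^2 - 33*d + 30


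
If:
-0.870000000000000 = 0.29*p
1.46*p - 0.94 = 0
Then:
No Solution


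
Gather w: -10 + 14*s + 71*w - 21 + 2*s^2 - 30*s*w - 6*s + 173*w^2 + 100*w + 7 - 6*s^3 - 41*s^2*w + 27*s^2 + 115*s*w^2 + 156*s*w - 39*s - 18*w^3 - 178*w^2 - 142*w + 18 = -6*s^3 + 29*s^2 - 31*s - 18*w^3 + w^2*(115*s - 5) + w*(-41*s^2 + 126*s + 29) - 6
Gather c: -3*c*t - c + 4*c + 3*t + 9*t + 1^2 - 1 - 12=c*(3 - 3*t) + 12*t - 12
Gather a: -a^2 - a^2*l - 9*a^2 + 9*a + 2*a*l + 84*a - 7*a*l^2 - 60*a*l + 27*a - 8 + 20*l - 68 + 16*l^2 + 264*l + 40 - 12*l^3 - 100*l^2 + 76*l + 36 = a^2*(-l - 10) + a*(-7*l^2 - 58*l + 120) - 12*l^3 - 84*l^2 + 360*l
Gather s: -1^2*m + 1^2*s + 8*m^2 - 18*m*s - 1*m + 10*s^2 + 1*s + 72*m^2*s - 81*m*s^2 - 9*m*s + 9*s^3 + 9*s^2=8*m^2 - 2*m + 9*s^3 + s^2*(19 - 81*m) + s*(72*m^2 - 27*m + 2)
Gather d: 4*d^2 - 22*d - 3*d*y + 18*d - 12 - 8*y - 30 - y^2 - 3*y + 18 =4*d^2 + d*(-3*y - 4) - y^2 - 11*y - 24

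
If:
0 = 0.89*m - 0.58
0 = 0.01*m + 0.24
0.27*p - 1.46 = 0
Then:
No Solution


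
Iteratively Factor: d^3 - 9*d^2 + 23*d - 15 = (d - 5)*(d^2 - 4*d + 3) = (d - 5)*(d - 3)*(d - 1)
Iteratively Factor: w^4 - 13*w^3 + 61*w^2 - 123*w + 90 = (w - 3)*(w^3 - 10*w^2 + 31*w - 30) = (w - 3)*(w - 2)*(w^2 - 8*w + 15) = (w - 5)*(w - 3)*(w - 2)*(w - 3)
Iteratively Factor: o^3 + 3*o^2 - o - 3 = (o + 3)*(o^2 - 1) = (o - 1)*(o + 3)*(o + 1)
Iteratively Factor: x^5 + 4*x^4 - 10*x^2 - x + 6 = (x + 1)*(x^4 + 3*x^3 - 3*x^2 - 7*x + 6) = (x + 1)*(x + 3)*(x^3 - 3*x + 2) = (x + 1)*(x + 2)*(x + 3)*(x^2 - 2*x + 1) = (x - 1)*(x + 1)*(x + 2)*(x + 3)*(x - 1)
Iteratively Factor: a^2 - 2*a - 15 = (a + 3)*(a - 5)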